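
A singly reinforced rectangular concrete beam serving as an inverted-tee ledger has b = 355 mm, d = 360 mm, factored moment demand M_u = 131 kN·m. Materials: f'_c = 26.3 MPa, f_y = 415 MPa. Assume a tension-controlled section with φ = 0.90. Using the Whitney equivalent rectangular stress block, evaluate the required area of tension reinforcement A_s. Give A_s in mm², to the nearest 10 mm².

M_n = M_u/φ = 131/0.90 = 145.556 kN·m.
With M_n = 0.85 f'_c a b (d − a/2), solve the quadratic for a:
a = d − √(d² − 2M_n/(0.85 f'_c b)) = 360 − √(360² − 2 × 145.556×10⁶/(0.85 × 26.3 × 355)) = 55.18 mm.
A_s = 0.85 f'_c a b / f_y = 0.85 × 26.3 × 55.18 × 355 / 415 = 1055.2 mm².

A_s ≈ 1060 mm²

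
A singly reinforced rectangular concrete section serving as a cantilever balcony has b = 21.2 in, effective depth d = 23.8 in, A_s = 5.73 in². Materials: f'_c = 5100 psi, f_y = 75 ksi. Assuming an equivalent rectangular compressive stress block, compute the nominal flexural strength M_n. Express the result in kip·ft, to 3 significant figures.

M_n ≈ 769 kip·ft

T = A_s f_y = 5.73 × 75 = 429.75 kips.
a = T/(0.85 f'_c b) = 429.75/(0.85 × 5.1 × 21.2) = 4.676 in.
M_n = T(d − a/2) = 429.75 × (23.8 − 2.338) = 9223.3 kip·in = 9223.3/12 = 768.61 kip·ft.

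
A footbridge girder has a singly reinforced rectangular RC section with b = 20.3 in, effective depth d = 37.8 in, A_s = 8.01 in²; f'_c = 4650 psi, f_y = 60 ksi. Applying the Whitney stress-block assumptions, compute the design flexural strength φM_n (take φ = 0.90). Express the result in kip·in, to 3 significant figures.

T = A_s f_y = 8.01 × 60 = 480.6 kips.
a = T/(0.85 f'_c b) = 480.6/(0.85 × 4.65 × 20.3) = 5.990 in.
M_n = T(d − a/2) = 480.6 × (37.8 − 2.995) = 16727.3 kip·in.
φM_n = 0.90 × 16727.3 = 15054.6 kip·in.

φM_n ≈ 15100 kip·in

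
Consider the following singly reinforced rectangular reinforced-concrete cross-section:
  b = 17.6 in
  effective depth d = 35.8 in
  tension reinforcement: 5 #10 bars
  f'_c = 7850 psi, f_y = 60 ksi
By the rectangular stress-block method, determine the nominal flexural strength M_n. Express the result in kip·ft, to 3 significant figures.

A_s = 5 × 1.27 = 6.35 in².
T = A_s f_y = 6.35 × 60 = 381 kips.
a = T/(0.85 f'_c b) = 381/(0.85 × 7.85 × 17.6) = 3.244 in.
M_n = T(d − a/2) = 381 × (35.8 − 1.622) = 13021.8 kip·in = 13021.8/12 = 1085.15 kip·ft.

M_n ≈ 1090 kip·ft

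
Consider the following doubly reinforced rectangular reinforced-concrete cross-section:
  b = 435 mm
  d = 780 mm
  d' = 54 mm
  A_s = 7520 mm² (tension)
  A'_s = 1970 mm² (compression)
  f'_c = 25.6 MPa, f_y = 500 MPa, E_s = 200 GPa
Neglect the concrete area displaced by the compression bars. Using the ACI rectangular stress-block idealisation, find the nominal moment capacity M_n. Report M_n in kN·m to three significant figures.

Assume both tension and compression steel yield.
Net tension couple steel: A_s − A'_s = 5550 mm².
a = (A_s − A'_s) f_y / (0.85 f'_c b) = 2775000/(0.85 × 25.6 × 435) = 293.17 mm.
c = a/β₁ = 293.17/0.85 = 344.91 mm; ε'_s = 0.003(c − d')/c = 0.0025 ≥ f_y/E_s = 0.0025, so compression steel does yield.
M_n = (A_s − A'_s) f_y (d − a/2) + A'_s f_y (d − d') = [2775000 × (780 − 146.585) + 985000 × (780 − 54)] × 10⁻⁶ = 1757.73 + 715.11 = 2472.84 kN·m.

M_n ≈ 2470 kN·m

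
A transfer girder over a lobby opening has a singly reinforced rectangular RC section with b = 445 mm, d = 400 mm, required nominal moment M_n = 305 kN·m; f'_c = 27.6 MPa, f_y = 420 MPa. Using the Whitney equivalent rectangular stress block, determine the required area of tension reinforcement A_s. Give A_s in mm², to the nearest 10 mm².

A_s ≈ 2020 mm²

With M_n = 0.85 f'_c a b (d − a/2), solve the quadratic for a:
a = d − √(d² − 2M_n/(0.85 f'_c b)) = 400 − √(400² − 2 × 305×10⁶/(0.85 × 27.6 × 445)) = 81.30 mm.
A_s = 0.85 f'_c a b / f_y = 0.85 × 27.6 × 81.30 × 445 / 420 = 2020.8 mm².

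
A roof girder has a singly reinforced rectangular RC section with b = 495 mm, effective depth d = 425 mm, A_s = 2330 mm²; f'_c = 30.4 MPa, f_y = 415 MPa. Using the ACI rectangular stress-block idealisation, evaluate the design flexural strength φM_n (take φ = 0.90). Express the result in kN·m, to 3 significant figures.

T = A_s f_y = 2330 × 415 = 966950 N = 966.95 kN.
From C = T: a = T/(0.85 f'_c b) = 966950/(0.85 × 30.4 × 495) = 75.60 mm.
M_n = T(d − a/2) = 966.95 kN × (425 − 37.8) mm = 374.40 kN·m.
φM_n = 0.90 × 374.40 = 336.96 kN·m.

φM_n ≈ 337 kN·m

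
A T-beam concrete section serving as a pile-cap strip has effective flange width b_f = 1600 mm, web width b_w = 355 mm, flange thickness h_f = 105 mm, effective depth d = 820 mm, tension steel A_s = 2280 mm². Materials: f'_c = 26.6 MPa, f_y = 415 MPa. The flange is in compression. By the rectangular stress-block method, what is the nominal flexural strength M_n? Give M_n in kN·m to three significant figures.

M_n ≈ 764 kN·m

Tension: T = A_s f_y = 2280 × 415 = 946200 N.
Try a within the flange: a = T/(0.85 f'_c b_f) = 946200/(0.85 × 26.6 × 1600) = 26.16 mm.
Since a = 26.16 ≤ h_f = 105 mm, the stress block lies entirely in the flange; analyse as a rectangular beam of width b_f.
M_n = T(d − a/2) = 946200 × (820 − 13.08) = 763.51 × 10⁶ N·mm.
M_n = 763.51 kN·m.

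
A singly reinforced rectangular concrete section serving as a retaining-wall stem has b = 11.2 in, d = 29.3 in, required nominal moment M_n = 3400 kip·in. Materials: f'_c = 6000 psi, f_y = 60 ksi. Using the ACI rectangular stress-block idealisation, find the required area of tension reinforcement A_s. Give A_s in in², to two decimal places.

A_s ≈ 2.01 in²

From M_n = 0.85 f'_c a b (d − a/2):
a = d − √(d² − 2M_n/(0.85 f'_c b)) = 29.3 − √(29.3² − 2 × 3400/(0.85 × 6 × 11.2)) = 2.107 in.
A_s = 0.85 f'_c a b / f_y = 0.85 × 6 × 2.107 × 11.2 / 60 = 2.006 in².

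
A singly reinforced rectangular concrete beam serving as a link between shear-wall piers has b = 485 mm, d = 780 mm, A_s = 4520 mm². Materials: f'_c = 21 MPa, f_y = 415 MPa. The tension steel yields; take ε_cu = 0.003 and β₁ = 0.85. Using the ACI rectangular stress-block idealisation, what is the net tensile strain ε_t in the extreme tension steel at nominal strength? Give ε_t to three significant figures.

ε_t ≈ 0.00618

a = A_s f_y/(0.85 f'_c b) = 216.67 mm.
β₁ = 0.85, so c = a/β₁ = 216.67/0.85 = 254.91 mm.
From the linear strain diagram with ε_cu = 0.003: ε_t = 0.003 (d − c)/c = 0.003 × (780 − 254.91)/254.91 = 0.00618.
Since ε_t ≥ 0.005, the section is tension-controlled.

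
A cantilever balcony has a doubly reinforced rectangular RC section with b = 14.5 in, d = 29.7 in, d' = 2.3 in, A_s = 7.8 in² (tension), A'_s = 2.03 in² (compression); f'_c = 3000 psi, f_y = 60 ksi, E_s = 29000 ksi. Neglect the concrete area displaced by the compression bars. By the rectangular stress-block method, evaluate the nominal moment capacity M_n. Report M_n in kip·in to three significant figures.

M_n ≈ 12000 kip·in

Assume both steels yield.
a = (A_s − A'_s) f_y/(0.85 f'_c b) = (7.8 − 2.03) × 60/(0.85 × 3 × 14.5) = 9.363 in.
c = a/β₁ = 9.363/0.85 = 11.015 in; ε'_s = 0.003(c − d')/c = 0.0024 ≥ ε_y = 0.0021, so the compression steel yields.
M_n = (A_s − A'_s) f_y (d − a/2) + A'_s f_y (d − d') = 346.2 × (29.7 − 4.6815) + 121.8 × (29.7 − 2.3) = 8661.4 + 3337.3 = 11998.7 kip·in.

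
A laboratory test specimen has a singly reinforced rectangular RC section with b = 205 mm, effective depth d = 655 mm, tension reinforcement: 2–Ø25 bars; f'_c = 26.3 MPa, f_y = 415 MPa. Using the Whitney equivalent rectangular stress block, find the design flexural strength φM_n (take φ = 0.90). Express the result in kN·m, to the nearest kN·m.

A_s = 2 × 491 = 982 mm².
T = A_s f_y = 982 × 415 = 407530 N = 407.53 kN.
From C = T: a = T/(0.85 f'_c b) = 407530/(0.85 × 26.3 × 205) = 88.93 mm.
M_n = T(d − a/2) = 407.53 kN × (655 − 44.465) mm = 248.81 kN·m.
φM_n = 0.90 × 248.81 = 223.93 kN·m.

φM_n ≈ 224 kN·m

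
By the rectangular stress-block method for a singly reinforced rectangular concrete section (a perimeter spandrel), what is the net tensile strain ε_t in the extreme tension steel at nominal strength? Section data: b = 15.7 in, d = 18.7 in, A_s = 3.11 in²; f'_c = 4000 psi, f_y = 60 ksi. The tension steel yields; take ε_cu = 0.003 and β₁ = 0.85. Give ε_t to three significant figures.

a = A_s f_y/(0.85 f'_c b) = 3.496 in.
β₁ = 0.85, so c = a/β₁ = 3.496/0.85 = 4.113 in.
From the linear strain diagram with ε_cu = 0.003: ε_t = 0.003 (d − c)/c = 0.003 × (18.7 − 4.113)/4.113 = 0.0106.
Since ε_t ≥ 0.005, the section is tension-controlled.

ε_t ≈ 0.0106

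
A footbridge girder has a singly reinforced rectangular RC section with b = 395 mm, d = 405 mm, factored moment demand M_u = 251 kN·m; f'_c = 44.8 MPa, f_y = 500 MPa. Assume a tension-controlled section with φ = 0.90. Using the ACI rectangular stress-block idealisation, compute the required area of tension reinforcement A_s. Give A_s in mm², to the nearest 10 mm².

M_n = M_u/φ = 251/0.90 = 278.889 kN·m.
With M_n = 0.85 f'_c a b (d − a/2), solve the quadratic for a:
a = d − √(d² − 2M_n/(0.85 f'_c b)) = 405 − √(405² − 2 × 278.889×10⁶/(0.85 × 44.8 × 395)) = 48.71 mm.
A_s = 0.85 f'_c a b / f_y = 0.85 × 44.8 × 48.71 × 395 / 500 = 1465.4 mm².

A_s ≈ 1470 mm²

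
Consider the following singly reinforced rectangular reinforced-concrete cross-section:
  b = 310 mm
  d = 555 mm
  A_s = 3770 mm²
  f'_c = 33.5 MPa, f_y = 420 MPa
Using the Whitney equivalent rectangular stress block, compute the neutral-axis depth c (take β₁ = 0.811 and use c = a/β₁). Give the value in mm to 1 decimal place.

T = A_s f_y = 3770 × 420 = 1583400 N = 1583.4 kN.
Setting C = 0.85 f'_c a b equal to T: a = 1583400/(0.85 × 33.5 × 310) = 179.376 mm.
With β₁ = 0.811, c = a/β₁ = 179.376/0.811 = 221.2 mm.

c ≈ 221.2 mm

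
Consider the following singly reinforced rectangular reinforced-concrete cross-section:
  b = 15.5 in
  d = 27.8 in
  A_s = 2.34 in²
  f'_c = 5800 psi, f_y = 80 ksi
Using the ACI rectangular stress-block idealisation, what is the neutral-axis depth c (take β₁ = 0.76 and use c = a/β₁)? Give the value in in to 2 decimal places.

c ≈ 3.22 in

T = A_s f_y = 2.34 × 80 = 187.2 kips.
a = T/(0.85 f'_c b) = 187.2/(0.85 × 5.8 × 15.5) = 2.4498 in.
With β₁ = 0.76, c = a/β₁ = 2.4498/0.76 = 3.22 in.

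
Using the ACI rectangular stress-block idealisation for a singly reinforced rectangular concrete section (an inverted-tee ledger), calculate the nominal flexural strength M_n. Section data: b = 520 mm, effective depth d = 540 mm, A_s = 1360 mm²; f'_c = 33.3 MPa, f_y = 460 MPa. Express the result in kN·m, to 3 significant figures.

M_n ≈ 325 kN·m

T = A_s f_y = 1360 × 460 = 625600 N = 625.6 kN.
From C = T: a = T/(0.85 f'_c b) = 625600/(0.85 × 33.3 × 520) = 42.50 mm.
M_n = T(d − a/2) = 625.6 kN × (540 − 21.25) mm = 324.53 kN·m.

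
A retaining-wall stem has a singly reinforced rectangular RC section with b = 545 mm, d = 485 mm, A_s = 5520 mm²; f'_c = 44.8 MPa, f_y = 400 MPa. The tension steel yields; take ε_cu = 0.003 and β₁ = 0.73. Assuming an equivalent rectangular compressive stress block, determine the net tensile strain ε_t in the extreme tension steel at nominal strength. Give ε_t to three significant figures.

ε_t ≈ 0.00698

a = A_s f_y/(0.85 f'_c b) = 106.39 mm.
β₁ = 0.73, so c = a/β₁ = 106.39/0.73 = 145.74 mm.
From the linear strain diagram with ε_cu = 0.003: ε_t = 0.003 (d − c)/c = 0.003 × (485 − 145.74)/145.74 = 0.00698.
Since ε_t ≥ 0.005, the section is tension-controlled.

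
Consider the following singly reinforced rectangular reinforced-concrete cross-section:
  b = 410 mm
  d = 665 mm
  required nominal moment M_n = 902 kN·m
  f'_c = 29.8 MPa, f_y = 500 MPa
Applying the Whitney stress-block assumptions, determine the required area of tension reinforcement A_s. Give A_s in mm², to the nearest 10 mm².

With M_n = 0.85 f'_c a b (d − a/2), solve the quadratic for a:
a = d − √(d² − 2M_n/(0.85 f'_c b)) = 665 − √(665² − 2 × 902×10⁶/(0.85 × 29.8 × 410)) = 146.81 mm.
A_s = 0.85 f'_c a b / f_y = 0.85 × 29.8 × 146.81 × 410 / 500 = 3049.3 mm².

A_s ≈ 3050 mm²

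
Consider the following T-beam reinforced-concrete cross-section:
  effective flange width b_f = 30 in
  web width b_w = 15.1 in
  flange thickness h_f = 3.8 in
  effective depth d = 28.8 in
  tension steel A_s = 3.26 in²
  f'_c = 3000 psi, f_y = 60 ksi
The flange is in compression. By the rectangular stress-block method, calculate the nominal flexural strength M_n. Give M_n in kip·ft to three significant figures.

Tension: T = A_s f_y = 3.26 × 60 = 195.6 kips.
Try a within the flange: a = T/(0.85 f'_c b_f) = 195.6/(0.85 × 3 × 30) = 2.557 in.
Since a = 2.557 ≤ h_f = 3.8 in, the stress block lies entirely in the flange; analyse as a rectangular beam of width b_f.
M_n = T(d − a/2) = 195.6 × (28.8 − 1.2785) = 5383.2 kip·in.
M_n = 5383.2/12 = 448.60 kip·ft.

M_n ≈ 449 kip·ft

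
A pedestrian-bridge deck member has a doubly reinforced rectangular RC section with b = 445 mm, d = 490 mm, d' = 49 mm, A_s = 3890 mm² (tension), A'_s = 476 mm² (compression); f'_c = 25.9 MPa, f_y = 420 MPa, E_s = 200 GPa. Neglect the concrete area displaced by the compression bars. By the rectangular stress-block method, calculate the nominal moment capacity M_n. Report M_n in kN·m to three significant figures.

Assume both tension and compression steel yield.
Net tension couple steel: A_s − A'_s = 3414 mm².
a = (A_s − A'_s) f_y / (0.85 f'_c b) = 1433880/(0.85 × 25.9 × 445) = 146.36 mm.
c = a/β₁ = 146.36/0.85 = 172.19 mm; ε'_s = 0.003(c − d')/c = 0.0021 ≥ f_y/E_s = 0.0021, so compression steel does yield.
M_n = (A_s − A'_s) f_y (d − a/2) + A'_s f_y (d − d') = [1433880 × (490 − 73.18) + 199920 × (490 − 49)] × 10⁻⁶ = 597.67 + 88.16 = 685.83 kN·m.

M_n ≈ 686 kN·m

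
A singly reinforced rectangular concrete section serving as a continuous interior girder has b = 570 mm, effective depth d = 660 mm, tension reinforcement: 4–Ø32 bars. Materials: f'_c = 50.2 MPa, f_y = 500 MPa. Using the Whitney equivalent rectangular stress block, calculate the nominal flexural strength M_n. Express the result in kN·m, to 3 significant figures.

A_s = 4 × 804 = 3216 mm².
T = A_s f_y = 3216 × 500 = 1608000 N = 1608 kN.
From C = T: a = T/(0.85 f'_c b) = 1608000/(0.85 × 50.2 × 570) = 66.11 mm.
M_n = T(d − a/2) = 1608 kN × (660 − 33.055) mm = 1008.13 kN·m.

M_n ≈ 1010 kN·m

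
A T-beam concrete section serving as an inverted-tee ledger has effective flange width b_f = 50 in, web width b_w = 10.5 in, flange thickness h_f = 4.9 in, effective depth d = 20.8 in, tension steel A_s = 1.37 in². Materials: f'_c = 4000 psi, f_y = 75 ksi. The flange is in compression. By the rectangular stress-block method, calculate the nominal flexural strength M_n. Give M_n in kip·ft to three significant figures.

M_n ≈ 176 kip·ft

Tension: T = A_s f_y = 1.37 × 75 = 102.75 kips.
Try a within the flange: a = T/(0.85 f'_c b_f) = 102.75/(0.85 × 4 × 50) = 0.604 in.
Since a = 0.604 ≤ h_f = 4.9 in, the stress block lies entirely in the flange; analyse as a rectangular beam of width b_f.
M_n = T(d − a/2) = 102.75 × (20.8 − 0.302) = 2106.2 kip·in.
M_n = 2106.2/12 = 175.52 kip·ft.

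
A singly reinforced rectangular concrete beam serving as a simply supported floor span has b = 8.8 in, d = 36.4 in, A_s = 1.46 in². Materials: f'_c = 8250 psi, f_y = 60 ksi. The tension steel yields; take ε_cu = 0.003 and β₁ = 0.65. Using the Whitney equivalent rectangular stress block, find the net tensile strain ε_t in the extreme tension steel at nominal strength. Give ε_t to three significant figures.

a = A_s f_y/(0.85 f'_c b) = 1.420 in.
β₁ = 0.65, so c = a/β₁ = 1.420/0.65 = 2.185 in.
From the linear strain diagram with ε_cu = 0.003: ε_t = 0.003 (d − c)/c = 0.003 × (36.4 − 2.185)/2.185 = 0.0470.
Since ε_t ≥ 0.005, the section is tension-controlled.

ε_t ≈ 0.0470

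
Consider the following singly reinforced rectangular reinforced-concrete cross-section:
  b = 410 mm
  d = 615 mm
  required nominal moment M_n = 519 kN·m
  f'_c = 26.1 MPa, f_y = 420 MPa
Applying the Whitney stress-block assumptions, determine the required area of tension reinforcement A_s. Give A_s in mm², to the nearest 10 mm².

A_s ≈ 2190 mm²

With M_n = 0.85 f'_c a b (d − a/2), solve the quadratic for a:
a = d − √(d² − 2M_n/(0.85 f'_c b)) = 615 − √(615² − 2 × 519×10⁶/(0.85 × 26.1 × 410)) = 101.09 mm.
A_s = 0.85 f'_c a b / f_y = 0.85 × 26.1 × 101.09 × 410 / 420 = 2189.3 mm².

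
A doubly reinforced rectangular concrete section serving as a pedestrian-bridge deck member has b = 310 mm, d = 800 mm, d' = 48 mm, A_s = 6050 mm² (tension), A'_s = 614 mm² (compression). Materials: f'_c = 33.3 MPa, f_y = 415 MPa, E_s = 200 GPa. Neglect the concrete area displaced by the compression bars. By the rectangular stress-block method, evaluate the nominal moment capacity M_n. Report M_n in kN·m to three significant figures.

M_n ≈ 1710 kN·m

Assume both tension and compression steel yield.
Net tension couple steel: A_s − A'_s = 5436 mm².
a = (A_s − A'_s) f_y / (0.85 f'_c b) = 2255940/(0.85 × 33.3 × 310) = 257.10 mm.
c = a/β₁ = 257.10/0.812 = 316.63 mm; ε'_s = 0.003(c − d')/c = 0.0025 ≥ f_y/E_s = 0.0021, so compression steel does yield.
M_n = (A_s − A'_s) f_y (d − a/2) + A'_s f_y (d − d') = [2255940 × (800 − 128.55) + 254810 × (800 − 48)] × 10⁻⁶ = 1514.75 + 191.62 = 1706.37 kN·m.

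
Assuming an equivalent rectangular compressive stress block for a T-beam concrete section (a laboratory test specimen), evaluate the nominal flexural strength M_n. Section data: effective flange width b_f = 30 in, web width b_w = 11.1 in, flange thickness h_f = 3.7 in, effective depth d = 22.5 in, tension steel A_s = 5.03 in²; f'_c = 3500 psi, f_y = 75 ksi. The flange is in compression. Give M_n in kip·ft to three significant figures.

Tension: T = A_s f_y = 5.03 × 75 = 377.25 kips.
Try a within the flange: a = T/(0.85 f'_c b_f) = 377.25/(0.85 × 3.5 × 30) = 4.227 in.
a = 4.227 > h_f = 3.7 in: the block extends into the web. Split into flange-overhang and web parts.
C_f = 0.85 f'_c (b_f − b_w) h_f = 0.85 × 3.5 × (30 − 11.1) × 3.7 = 208.0 kips.
Remaining web compression depth: a_w = (T − C_f)/(0.85 f'_c b_w) = (377.25 − 208.0)/(0.85 × 3.5 × 11.1) = 5.125 in.
M_n = C_f(d − h_f/2) + (T − C_f)(d − a_w/2) = 208.0 × (22.5 − 1.85) + 169.25 × (22.5 − 2.5625) = 4295.2 + 3374.4 = 7669.6 kip·in.
M_n = 7669.6/12 = 639.13 kip·ft.

M_n ≈ 639 kip·ft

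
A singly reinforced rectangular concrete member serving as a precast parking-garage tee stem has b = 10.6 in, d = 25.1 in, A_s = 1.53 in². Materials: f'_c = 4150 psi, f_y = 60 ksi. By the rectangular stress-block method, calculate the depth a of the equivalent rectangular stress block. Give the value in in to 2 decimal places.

a ≈ 2.46 in

T = A_s f_y = 1.53 × 60 = 91.8 kips.
a = T/(0.85 f'_c b) = 91.8/(0.85 × 4.15 × 10.6) = 2.46 in.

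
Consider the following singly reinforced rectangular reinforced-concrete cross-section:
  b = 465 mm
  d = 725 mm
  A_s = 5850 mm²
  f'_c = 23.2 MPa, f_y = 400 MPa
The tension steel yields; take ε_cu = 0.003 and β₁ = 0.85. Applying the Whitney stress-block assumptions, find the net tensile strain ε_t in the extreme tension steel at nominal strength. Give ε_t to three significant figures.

ε_t ≈ 0.00424

a = A_s f_y/(0.85 f'_c b) = 255.19 mm.
β₁ = 0.85, so c = a/β₁ = 255.19/0.85 = 300.22 mm.
From the linear strain diagram with ε_cu = 0.003: ε_t = 0.003 (d − c)/c = 0.003 × (725 − 300.22)/300.22 = 0.00424.
ε_t is between 0.004 and 0.005 — transition zone.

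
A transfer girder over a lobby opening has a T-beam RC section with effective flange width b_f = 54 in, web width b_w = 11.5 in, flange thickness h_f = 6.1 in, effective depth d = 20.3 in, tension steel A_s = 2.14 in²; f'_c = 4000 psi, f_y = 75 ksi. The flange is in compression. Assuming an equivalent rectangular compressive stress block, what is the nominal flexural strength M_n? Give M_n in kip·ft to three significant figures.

Tension: T = A_s f_y = 2.14 × 75 = 160.5 kips.
Try a within the flange: a = T/(0.85 f'_c b_f) = 160.5/(0.85 × 4 × 54) = 0.874 in.
Since a = 0.874 ≤ h_f = 6.1 in, the stress block lies entirely in the flange; analyse as a rectangular beam of width b_f.
M_n = T(d − a/2) = 160.5 × (20.3 − 0.437) = 3188.0 kip·in.
M_n = 3188.0/12 = 265.67 kip·ft.

M_n ≈ 266 kip·ft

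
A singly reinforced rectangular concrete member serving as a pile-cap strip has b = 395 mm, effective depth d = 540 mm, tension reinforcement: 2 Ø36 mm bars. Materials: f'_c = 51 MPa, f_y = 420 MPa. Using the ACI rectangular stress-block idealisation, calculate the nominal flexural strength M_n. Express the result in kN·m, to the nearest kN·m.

A_s = 2 × 1018 = 2036 mm².
T = A_s f_y = 2036 × 420 = 855120 N = 855.12 kN.
From C = T: a = T/(0.85 f'_c b) = 855120/(0.85 × 51 × 395) = 49.94 mm.
M_n = T(d − a/2) = 855.12 kN × (540 − 24.97) mm = 440.41 kN·m.

M_n ≈ 440 kN·m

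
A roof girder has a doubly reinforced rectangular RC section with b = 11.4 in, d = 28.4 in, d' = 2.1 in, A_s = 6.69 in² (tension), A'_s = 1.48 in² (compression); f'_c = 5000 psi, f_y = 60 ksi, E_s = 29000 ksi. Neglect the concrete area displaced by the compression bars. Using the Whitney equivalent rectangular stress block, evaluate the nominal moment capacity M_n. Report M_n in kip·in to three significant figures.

M_n ≈ 10200 kip·in

Assume both steels yield.
a = (A_s − A'_s) f_y/(0.85 f'_c b) = (6.69 − 1.48) × 60/(0.85 × 5 × 11.4) = 6.452 in.
c = a/β₁ = 6.452/0.8 = 8.065 in; ε'_s = 0.003(c − d')/c = 0.0022 ≥ ε_y = 0.0021, so the compression steel yields.
M_n = (A_s − A'_s) f_y (d − a/2) + A'_s f_y (d − d') = 312.6 × (28.4 − 3.226) + 88.8 × (28.4 − 2.1) = 7869.4 + 2335.4 = 10204.8 kip·in.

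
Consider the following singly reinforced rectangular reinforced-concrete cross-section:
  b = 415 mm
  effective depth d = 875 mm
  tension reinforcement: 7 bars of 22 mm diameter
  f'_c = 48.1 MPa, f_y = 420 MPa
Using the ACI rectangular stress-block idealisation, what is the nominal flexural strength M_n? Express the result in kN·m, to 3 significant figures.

M_n ≈ 941 kN·m

A_s = 7 × 380 = 2660 mm².
T = A_s f_y = 2660 × 420 = 1117200 N = 1117.2 kN.
From C = T: a = T/(0.85 f'_c b) = 1117200/(0.85 × 48.1 × 415) = 65.84 mm.
M_n = T(d − a/2) = 1117.2 kN × (875 − 32.92) mm = 940.77 kN·m.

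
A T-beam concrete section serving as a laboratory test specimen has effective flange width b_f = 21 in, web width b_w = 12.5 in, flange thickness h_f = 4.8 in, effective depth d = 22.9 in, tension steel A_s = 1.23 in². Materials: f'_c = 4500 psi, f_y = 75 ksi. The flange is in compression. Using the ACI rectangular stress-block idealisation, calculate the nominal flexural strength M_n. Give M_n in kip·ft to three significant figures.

Tension: T = A_s f_y = 1.23 × 75 = 92.25 kips.
Try a within the flange: a = T/(0.85 f'_c b_f) = 92.25/(0.85 × 4.5 × 21) = 1.148 in.
Since a = 1.148 ≤ h_f = 4.8 in, the stress block lies entirely in the flange; analyse as a rectangular beam of width b_f.
M_n = T(d − a/2) = 92.25 × (22.9 − 0.574) = 2059.6 kip·in.
M_n = 2059.6/12 = 171.63 kip·ft.

M_n ≈ 172 kip·ft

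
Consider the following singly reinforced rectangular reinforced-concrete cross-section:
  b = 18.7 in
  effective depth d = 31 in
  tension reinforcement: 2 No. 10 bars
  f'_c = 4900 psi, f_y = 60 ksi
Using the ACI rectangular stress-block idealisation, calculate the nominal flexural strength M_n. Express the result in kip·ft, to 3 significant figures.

A_s = 2 × 1.27 = 2.54 in².
T = A_s f_y = 2.54 × 60 = 152.4 kips.
a = T/(0.85 f'_c b) = 152.4/(0.85 × 4.9 × 18.7) = 1.957 in.
M_n = T(d − a/2) = 152.4 × (31 − 0.9785) = 4575.3 kip·in = 4575.3/12 = 381.28 kip·ft.

M_n ≈ 381 kip·ft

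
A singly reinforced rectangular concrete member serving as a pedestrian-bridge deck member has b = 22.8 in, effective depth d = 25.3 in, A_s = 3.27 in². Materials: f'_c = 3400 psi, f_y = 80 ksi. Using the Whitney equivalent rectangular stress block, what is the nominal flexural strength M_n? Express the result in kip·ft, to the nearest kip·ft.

M_n ≈ 508 kip·ft

T = A_s f_y = 3.27 × 80 = 261.6 kips.
a = T/(0.85 f'_c b) = 261.6/(0.85 × 3.4 × 22.8) = 3.970 in.
M_n = T(d − a/2) = 261.6 × (25.3 − 1.985) = 6099.2 kip·in = 6099.2/12 = 508.27 kip·ft.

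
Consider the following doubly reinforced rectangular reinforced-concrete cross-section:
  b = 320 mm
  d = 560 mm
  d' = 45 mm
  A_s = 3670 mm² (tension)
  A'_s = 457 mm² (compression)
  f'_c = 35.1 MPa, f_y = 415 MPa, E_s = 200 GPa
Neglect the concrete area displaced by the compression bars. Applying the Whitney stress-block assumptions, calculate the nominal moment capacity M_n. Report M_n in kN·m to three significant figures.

Assume both tension and compression steel yield.
Net tension couple steel: A_s − A'_s = 3213 mm².
a = (A_s − A'_s) f_y / (0.85 f'_c b) = 1333395/(0.85 × 35.1 × 320) = 139.66 mm.
c = a/β₁ = 139.66/0.799 = 174.79 mm; ε'_s = 0.003(c − d')/c = 0.0022 ≥ f_y/E_s = 0.0021, so compression steel does yield.
M_n = (A_s − A'_s) f_y (d − a/2) + A'_s f_y (d − d') = [1333395 × (560 − 69.83) + 189655 × (560 − 45)] × 10⁻⁶ = 653.59 + 97.67 = 751.26 kN·m.

M_n ≈ 751 kN·m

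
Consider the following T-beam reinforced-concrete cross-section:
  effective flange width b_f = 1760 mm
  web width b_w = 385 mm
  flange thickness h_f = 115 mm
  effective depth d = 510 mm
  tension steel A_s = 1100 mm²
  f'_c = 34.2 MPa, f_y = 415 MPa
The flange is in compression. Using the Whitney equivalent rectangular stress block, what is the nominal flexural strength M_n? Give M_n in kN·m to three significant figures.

Tension: T = A_s f_y = 1100 × 415 = 456500 N.
Try a within the flange: a = T/(0.85 f'_c b_f) = 456500/(0.85 × 34.2 × 1760) = 8.92 mm.
Since a = 8.92 ≤ h_f = 115 mm, the stress block lies entirely in the flange; analyse as a rectangular beam of width b_f.
M_n = T(d − a/2) = 456500 × (510 − 4.46) = 230.78 × 10⁶ N·mm.
M_n = 230.78 kN·m.

M_n ≈ 231 kN·m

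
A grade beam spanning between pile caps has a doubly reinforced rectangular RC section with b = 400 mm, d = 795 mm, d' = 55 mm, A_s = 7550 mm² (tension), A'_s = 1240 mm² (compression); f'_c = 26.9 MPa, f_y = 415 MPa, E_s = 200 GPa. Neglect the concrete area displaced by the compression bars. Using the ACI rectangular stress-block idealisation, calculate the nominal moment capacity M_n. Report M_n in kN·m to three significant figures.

M_n ≈ 2090 kN·m

Assume both tension and compression steel yield.
Net tension couple steel: A_s − A'_s = 6310 mm².
a = (A_s − A'_s) f_y / (0.85 f'_c b) = 2618650/(0.85 × 26.9 × 400) = 286.32 mm.
c = a/β₁ = 286.32/0.85 = 336.85 mm; ε'_s = 0.003(c − d')/c = 0.0025 ≥ f_y/E_s = 0.0021, so compression steel does yield.
M_n = (A_s − A'_s) f_y (d − a/2) + A'_s f_y (d − d') = [2618650 × (795 − 143.16) + 514600 × (795 − 55)] × 10⁻⁶ = 1706.94 + 380.80 = 2087.74 kN·m.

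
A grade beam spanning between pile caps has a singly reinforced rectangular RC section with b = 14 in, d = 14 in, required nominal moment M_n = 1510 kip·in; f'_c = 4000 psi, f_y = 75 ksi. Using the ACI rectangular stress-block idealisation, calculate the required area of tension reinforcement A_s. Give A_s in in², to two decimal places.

A_s ≈ 1.58 in²

From M_n = 0.85 f'_c a b (d − a/2):
a = d − √(d² − 2M_n/(0.85 f'_c b)) = 14 − √(14² − 2 × 1510/(0.85 × 4 × 14)) = 2.487 in.
A_s = 0.85 f'_c a b / f_y = 0.85 × 4 × 2.487 × 14 / 75 = 1.578 in².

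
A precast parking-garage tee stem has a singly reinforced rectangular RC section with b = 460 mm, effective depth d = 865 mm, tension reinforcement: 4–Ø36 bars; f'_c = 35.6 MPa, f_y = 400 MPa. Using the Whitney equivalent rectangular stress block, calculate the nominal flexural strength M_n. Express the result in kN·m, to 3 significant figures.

A_s = 4 × 1018 = 4072 mm².
T = A_s f_y = 4072 × 400 = 1628800 N = 1628.8 kN.
From C = T: a = T/(0.85 f'_c b) = 1628800/(0.85 × 35.6 × 460) = 117.01 mm.
M_n = T(d − a/2) = 1628.8 kN × (865 − 58.505) mm = 1313.62 kN·m.

M_n ≈ 1310 kN·m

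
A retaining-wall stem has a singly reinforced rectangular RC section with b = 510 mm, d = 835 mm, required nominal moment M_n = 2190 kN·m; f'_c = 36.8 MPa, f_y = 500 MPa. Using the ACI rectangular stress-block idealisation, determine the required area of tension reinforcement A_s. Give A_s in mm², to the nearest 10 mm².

With M_n = 0.85 f'_c a b (d − a/2), solve the quadratic for a:
a = d − √(d² − 2M_n/(0.85 f'_c b)) = 835 − √(835² − 2 × 2190×10⁶/(0.85 × 36.8 × 510)) = 184.87 mm.
A_s = 0.85 f'_c a b / f_y = 0.85 × 36.8 × 184.87 × 510 / 500 = 5898.4 mm².

A_s ≈ 5900 mm²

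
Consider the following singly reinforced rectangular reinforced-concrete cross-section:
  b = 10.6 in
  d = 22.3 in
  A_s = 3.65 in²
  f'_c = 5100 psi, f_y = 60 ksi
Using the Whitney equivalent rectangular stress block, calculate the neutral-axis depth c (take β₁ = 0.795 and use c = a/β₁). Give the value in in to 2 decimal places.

c ≈ 5.99 in

T = A_s f_y = 3.65 × 60 = 219 kips.
a = T/(0.85 f'_c b) = 219/(0.85 × 5.1 × 10.6) = 4.7659 in.
With β₁ = 0.795, c = a/β₁ = 4.7659/0.795 = 5.99 in.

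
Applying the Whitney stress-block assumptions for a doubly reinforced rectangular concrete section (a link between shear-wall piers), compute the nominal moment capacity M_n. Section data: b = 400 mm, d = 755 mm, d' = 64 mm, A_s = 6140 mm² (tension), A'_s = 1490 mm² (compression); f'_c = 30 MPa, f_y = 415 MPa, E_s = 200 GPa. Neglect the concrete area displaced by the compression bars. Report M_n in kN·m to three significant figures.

Assume both tension and compression steel yield.
Net tension couple steel: A_s − A'_s = 4650 mm².
a = (A_s − A'_s) f_y / (0.85 f'_c b) = 1929750/(0.85 × 30 × 400) = 189.19 mm.
c = a/β₁ = 189.19/0.836 = 226.30 mm; ε'_s = 0.003(c − d')/c = 0.0022 ≥ f_y/E_s = 0.0021, so compression steel does yield.
M_n = (A_s − A'_s) f_y (d − a/2) + A'_s f_y (d − d') = [1929750 × (755 − 94.595) + 618350 × (755 − 64)] × 10⁻⁶ = 1274.42 + 427.28 = 1701.70 kN·m.

M_n ≈ 1700 kN·m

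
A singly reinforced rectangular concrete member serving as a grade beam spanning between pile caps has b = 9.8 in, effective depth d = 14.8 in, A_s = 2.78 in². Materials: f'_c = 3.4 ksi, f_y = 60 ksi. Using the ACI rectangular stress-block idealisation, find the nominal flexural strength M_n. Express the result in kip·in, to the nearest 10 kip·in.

M_n ≈ 1980 kip·in

T = A_s f_y = 2.78 × 60 = 166.8 kips.
a = T/(0.85 f'_c b) = 166.8/(0.85 × 3.4 × 9.8) = 5.889 in.
M_n = T(d − a/2) = 166.8 × (14.8 − 2.9445) = 1977.5 kip·in.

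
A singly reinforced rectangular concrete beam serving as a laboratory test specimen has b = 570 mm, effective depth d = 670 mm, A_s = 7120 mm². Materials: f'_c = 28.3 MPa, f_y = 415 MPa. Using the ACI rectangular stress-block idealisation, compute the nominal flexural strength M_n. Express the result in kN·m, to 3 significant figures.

M_n ≈ 1660 kN·m

T = A_s f_y = 7120 × 415 = 2954800 N = 2954.8 kN.
From C = T: a = T/(0.85 f'_c b) = 2954800/(0.85 × 28.3 × 570) = 215.50 mm.
M_n = T(d − a/2) = 2954.8 kN × (670 − 107.75) mm = 1661.34 kN·m.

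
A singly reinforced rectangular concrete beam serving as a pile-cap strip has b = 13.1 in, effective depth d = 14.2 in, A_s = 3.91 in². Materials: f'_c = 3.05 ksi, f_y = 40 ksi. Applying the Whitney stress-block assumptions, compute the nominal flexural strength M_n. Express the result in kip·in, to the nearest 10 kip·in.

M_n ≈ 1860 kip·in

T = A_s f_y = 3.91 × 40 = 156.4 kips.
a = T/(0.85 f'_c b) = 156.4/(0.85 × 3.05 × 13.1) = 4.605 in.
M_n = T(d − a/2) = 156.4 × (14.2 − 2.3025) = 1860.8 kip·in.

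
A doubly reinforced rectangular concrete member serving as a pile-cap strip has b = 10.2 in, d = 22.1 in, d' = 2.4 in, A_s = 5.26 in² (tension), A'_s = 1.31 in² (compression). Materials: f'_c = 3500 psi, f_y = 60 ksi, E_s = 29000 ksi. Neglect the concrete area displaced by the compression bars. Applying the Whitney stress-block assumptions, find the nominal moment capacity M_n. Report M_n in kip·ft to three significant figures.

Assume both steels yield.
a = (A_s − A'_s) f_y/(0.85 f'_c b) = (5.26 − 1.31) × 60/(0.85 × 3.5 × 10.2) = 7.810 in.
c = a/β₁ = 7.810/0.85 = 9.188 in; ε'_s = 0.003(c − d')/c = 0.0022 ≥ ε_y = 0.0021, so the compression steel yields.
M_n = (A_s − A'_s) f_y (d − a/2) + A'_s f_y (d − d') = 237 × (22.1 − 3.905) + 78.6 × (22.1 − 2.4) = 4312.2 + 1548.4 = 5860.6 kip·in = 5860.6/12 = 488.38 kip·ft.

M_n ≈ 488 kip·ft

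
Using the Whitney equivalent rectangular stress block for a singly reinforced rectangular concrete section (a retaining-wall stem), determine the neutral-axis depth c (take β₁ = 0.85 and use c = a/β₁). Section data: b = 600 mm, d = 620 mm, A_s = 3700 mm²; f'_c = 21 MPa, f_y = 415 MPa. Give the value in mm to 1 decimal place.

c ≈ 168.7 mm

T = A_s f_y = 3700 × 415 = 1535500 N = 1535.5 kN.
Setting C = 0.85 f'_c a b equal to T: a = 1535500/(0.85 × 21 × 600) = 143.371 mm.
With β₁ = 0.85, c = a/β₁ = 143.371/0.85 = 168.7 mm.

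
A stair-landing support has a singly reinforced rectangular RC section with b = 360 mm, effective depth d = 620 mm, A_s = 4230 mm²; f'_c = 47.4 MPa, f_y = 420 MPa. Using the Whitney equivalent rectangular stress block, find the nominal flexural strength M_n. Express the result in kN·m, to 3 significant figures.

T = A_s f_y = 4230 × 420 = 1776600 N = 1776.6 kN.
From C = T: a = T/(0.85 f'_c b) = 1776600/(0.85 × 47.4 × 360) = 122.49 mm.
M_n = T(d − a/2) = 1776.6 kN × (620 − 61.245) mm = 992.68 kN·m.

M_n ≈ 993 kN·m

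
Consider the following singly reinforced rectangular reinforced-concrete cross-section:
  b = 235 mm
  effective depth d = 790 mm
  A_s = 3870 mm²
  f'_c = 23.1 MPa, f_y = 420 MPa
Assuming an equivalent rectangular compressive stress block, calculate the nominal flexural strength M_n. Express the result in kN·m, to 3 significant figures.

M_n ≈ 998 kN·m

T = A_s f_y = 3870 × 420 = 1625400 N = 1625.4 kN.
From C = T: a = T/(0.85 f'_c b) = 1625400/(0.85 × 23.1 × 235) = 352.26 mm.
M_n = T(d − a/2) = 1625.4 kN × (790 − 176.13) mm = 997.78 kN·m.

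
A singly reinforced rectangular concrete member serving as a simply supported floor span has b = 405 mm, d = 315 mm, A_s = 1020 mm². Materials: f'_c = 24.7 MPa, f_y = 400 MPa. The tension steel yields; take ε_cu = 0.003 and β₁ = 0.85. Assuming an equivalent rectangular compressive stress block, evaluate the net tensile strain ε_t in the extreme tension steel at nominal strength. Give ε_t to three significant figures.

a = A_s f_y/(0.85 f'_c b) = 47.98 mm.
β₁ = 0.85, so c = a/β₁ = 47.98/0.85 = 56.45 mm.
From the linear strain diagram with ε_cu = 0.003: ε_t = 0.003 (d − c)/c = 0.003 × (315 − 56.45)/56.45 = 0.0137.
Since ε_t ≥ 0.005, the section is tension-controlled.

ε_t ≈ 0.0137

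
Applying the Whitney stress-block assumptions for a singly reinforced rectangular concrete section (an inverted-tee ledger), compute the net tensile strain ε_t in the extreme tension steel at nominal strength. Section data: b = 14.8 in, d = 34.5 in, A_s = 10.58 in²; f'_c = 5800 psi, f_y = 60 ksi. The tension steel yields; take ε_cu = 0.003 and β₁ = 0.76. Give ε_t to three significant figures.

ε_t ≈ 0.00604

a = A_s f_y/(0.85 f'_c b) = 8.700 in.
β₁ = 0.76, so c = a/β₁ = 8.700/0.76 = 11.447 in.
From the linear strain diagram with ε_cu = 0.003: ε_t = 0.003 (d − c)/c = 0.003 × (34.5 − 11.447)/11.447 = 0.00604.
Since ε_t ≥ 0.005, the section is tension-controlled.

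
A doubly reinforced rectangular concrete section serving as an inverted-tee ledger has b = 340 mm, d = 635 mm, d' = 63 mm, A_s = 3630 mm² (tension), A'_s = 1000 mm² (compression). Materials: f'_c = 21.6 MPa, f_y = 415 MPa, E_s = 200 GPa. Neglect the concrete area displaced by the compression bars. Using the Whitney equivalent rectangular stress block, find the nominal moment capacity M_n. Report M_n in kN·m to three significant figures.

Assume both tension and compression steel yield.
Net tension couple steel: A_s − A'_s = 2630 mm².
a = (A_s − A'_s) f_y / (0.85 f'_c b) = 1091450/(0.85 × 21.6 × 340) = 174.84 mm.
c = a/β₁ = 174.84/0.85 = 205.69 mm; ε'_s = 0.003(c − d')/c = 0.0021 ≥ f_y/E_s = 0.0021, so compression steel does yield.
M_n = (A_s − A'_s) f_y (d − a/2) + A'_s f_y (d − d') = [1091450 × (635 − 87.42) + 415000 × (635 − 63)] × 10⁻⁶ = 597.66 + 237.38 = 835.04 kN·m.

M_n ≈ 835 kN·m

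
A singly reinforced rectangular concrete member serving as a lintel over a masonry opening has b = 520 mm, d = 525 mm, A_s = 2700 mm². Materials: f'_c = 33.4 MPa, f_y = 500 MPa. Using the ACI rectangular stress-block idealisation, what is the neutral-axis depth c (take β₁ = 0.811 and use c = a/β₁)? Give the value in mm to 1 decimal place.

c ≈ 112.8 mm

T = A_s f_y = 2700 × 500 = 1350000 N = 1350 kN.
Setting C = 0.85 f'_c a b equal to T: a = 1350000/(0.85 × 33.4 × 520) = 91.446 mm.
With β₁ = 0.811, c = a/β₁ = 91.446/0.811 = 112.8 mm.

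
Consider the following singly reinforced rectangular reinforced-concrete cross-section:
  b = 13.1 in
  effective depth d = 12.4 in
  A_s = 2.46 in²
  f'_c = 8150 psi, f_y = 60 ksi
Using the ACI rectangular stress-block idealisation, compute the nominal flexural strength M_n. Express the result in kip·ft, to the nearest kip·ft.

T = A_s f_y = 2.46 × 60 = 147.6 kips.
a = T/(0.85 f'_c b) = 147.6/(0.85 × 8.15 × 13.1) = 1.626 in.
M_n = T(d − a/2) = 147.6 × (12.4 − 0.813) = 1710.2 kip·in = 1710.2/12 = 142.52 kip·ft.

M_n ≈ 143 kip·ft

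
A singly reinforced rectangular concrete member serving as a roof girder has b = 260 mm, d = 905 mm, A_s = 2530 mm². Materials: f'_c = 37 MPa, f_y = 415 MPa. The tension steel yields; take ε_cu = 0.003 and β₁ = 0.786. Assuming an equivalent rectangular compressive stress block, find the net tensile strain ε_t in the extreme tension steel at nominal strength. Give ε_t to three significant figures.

ε_t ≈ 0.0136

a = A_s f_y/(0.85 f'_c b) = 128.40 mm.
β₁ = 0.786, so c = a/β₁ = 128.40/0.786 = 163.36 mm.
From the linear strain diagram with ε_cu = 0.003: ε_t = 0.003 (d − c)/c = 0.003 × (905 − 163.36)/163.36 = 0.0136.
Since ε_t ≥ 0.005, the section is tension-controlled.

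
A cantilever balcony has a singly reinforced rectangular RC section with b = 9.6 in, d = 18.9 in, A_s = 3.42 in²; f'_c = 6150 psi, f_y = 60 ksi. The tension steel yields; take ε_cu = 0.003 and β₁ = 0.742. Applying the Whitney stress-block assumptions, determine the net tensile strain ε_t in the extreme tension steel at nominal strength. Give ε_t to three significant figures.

ε_t ≈ 0.00729

a = A_s f_y/(0.85 f'_c b) = 4.089 in.
β₁ = 0.742, so c = a/β₁ = 4.089/0.742 = 5.511 in.
From the linear strain diagram with ε_cu = 0.003: ε_t = 0.003 (d − c)/c = 0.003 × (18.9 − 5.511)/5.511 = 0.00729.
Since ε_t ≥ 0.005, the section is tension-controlled.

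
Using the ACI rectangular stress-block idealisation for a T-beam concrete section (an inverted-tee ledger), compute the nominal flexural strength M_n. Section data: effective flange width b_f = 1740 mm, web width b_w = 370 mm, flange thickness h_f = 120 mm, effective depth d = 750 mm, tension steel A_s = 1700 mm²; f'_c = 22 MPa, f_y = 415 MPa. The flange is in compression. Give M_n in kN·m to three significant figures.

M_n ≈ 521 kN·m

Tension: T = A_s f_y = 1700 × 415 = 705500 N.
Try a within the flange: a = T/(0.85 f'_c b_f) = 705500/(0.85 × 22 × 1740) = 21.68 mm.
Since a = 21.68 ≤ h_f = 120 mm, the stress block lies entirely in the flange; analyse as a rectangular beam of width b_f.
M_n = T(d − a/2) = 705500 × (750 − 10.84) = 521.48 × 10⁶ N·mm.
M_n = 521.48 kN·m.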